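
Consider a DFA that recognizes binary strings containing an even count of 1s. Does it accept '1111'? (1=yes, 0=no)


DFA has 2 states: q_even (start, accept=yes) and q_odd
Processing string '1111' character by character:
  Position 0: read '1', 1-count=1 -> q_odd
  Position 1: read '1', 1-count=2 -> q_even
  Position 2: read '1', 1-count=3 -> q_odd
  Position 3: read '1', 1-count=4 -> q_even
Final state: q_even, total 1s = 4 (even); the DFA requires an even count -> accept

1


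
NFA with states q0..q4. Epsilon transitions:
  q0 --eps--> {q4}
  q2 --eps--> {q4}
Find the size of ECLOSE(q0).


Starting from q0
Initialize closure = {q0}
Follow epsilon from q0 -> add q4
Final closure: {q0, q4}
Size = 2

2


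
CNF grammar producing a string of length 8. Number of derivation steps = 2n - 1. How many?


Chomsky Normal Form derivation:
String length n = 8
Each step either:
  - Splits a nonterminal into two (n-1 such steps)
  - Converts a nonterminal to terminal (n such steps)
Total = (n-1) + n = 2n - 1
= 2(8) - 1
= 16 - 1
= 15

15


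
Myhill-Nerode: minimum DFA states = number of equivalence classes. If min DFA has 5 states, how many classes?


Myhill-Nerode theorem:
Number of equivalence classes = number of states in minimal DFA
Minimal DFA states = 5
Therefore equivalence classes = 5

5


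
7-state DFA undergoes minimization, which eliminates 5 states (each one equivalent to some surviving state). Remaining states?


Original DFA: 7 states
Redundant states removed: 5
Minimized states = original - removed
= 7 - 5
= 2

2


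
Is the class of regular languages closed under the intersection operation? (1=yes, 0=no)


Regular languages are closed under:
- Union (DFA product construction)
- Intersection (DFA product construction)
- Complement (swap accept/reject states)
- Concatenation (NFA construction)
- Kleene star (NFA construction)
intersection is in this list
Therefore: closed

1


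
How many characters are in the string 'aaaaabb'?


String: 'aaaaabb'
Counting characters:
  'a' appears 5 time(s)
  'b' appears 2 time(s)
Total length = 5 + 2 = 7

7


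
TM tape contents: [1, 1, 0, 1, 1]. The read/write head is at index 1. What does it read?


Tape: [1, 1, 0, 1, 1]
Positions: 0 1 2 3 4
Values:    1 1 0 1 1
Head at position 1
tape[1] = 1

1


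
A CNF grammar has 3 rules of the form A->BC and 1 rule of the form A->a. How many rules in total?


CNF allows two rule forms:
  A -> BC (binary): 3 rules
  A -> a (terminal): 1 rule
Total = 3 + 1 = 4

4


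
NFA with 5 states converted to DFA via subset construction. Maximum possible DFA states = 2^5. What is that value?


NFA has 5 states
Subset construction: each DFA state = subset of NFA states
Maximum subsets = 2^5
2^5 = 32

32


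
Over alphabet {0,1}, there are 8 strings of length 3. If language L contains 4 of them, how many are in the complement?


Alphabet: {0,1}
String length: 3
Total strings of length 3 = 2^3 = 8
Strings in L = 4
Complement = total - |L|
= 8 - 4
= 4

4


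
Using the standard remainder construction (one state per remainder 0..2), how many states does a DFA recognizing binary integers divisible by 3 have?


Divisibility by 3 is tracked via the remainder mod 3: 0, 1, ..., 2
The construction assigns one state to each remainder
Number of remainders = 3

3


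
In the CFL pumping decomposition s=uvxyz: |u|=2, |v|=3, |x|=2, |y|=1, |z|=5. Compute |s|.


|s| = |u| + |v| + |x| + |y| + |z|
= 2 + 3 + 2 + 1 + 5
= 5 + 2 + 6
= 7 + 6
= 13

13


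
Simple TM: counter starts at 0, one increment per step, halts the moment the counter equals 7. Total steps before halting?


Counter starts at 0. Counting sequence:
  Step 1: counter = 1
  Step 2: counter = 2
  Step 3: counter = 3
  Step 4: counter = 4
  Step 5: counter = 5
  Step 6: counter = 6
  Step 7: counter = 7
Counter reached 7 -> halt
Total steps = 7

7


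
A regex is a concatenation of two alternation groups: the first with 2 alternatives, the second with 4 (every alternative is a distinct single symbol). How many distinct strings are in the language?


First group: 2 alternatives
Second group: 4 alternatives
Concatenation: each choice from group 1 pairs with each from group 2
Total = 2 x 4 = 8

8


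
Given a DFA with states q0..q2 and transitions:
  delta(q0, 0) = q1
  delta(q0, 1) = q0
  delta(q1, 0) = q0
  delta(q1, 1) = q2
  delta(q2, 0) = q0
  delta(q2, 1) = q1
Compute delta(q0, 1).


Looking up transition function:
delta(q0, 1) in the table
Row: q0, Column: 1
Result: q0

q0


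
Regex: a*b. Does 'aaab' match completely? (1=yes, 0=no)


Pattern: a*b
String: 'aaab'
Pattern requires: zero or more 'a's followed by exactly one 'b'
Found 3 leading 'a's
Remaining: 'b'
Remaining is exactly 'b' -> match
Result: 1

1


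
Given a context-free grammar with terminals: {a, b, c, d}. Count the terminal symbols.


Terminal symbols: a, b, c, d
Counting each: a (#1), b (#2), c (#3), d (#4)
Total = 4

4


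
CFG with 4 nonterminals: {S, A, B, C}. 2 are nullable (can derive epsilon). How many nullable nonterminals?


Nonterminals: {S, A, B, C}
A nonterminal is nullable if it can derive epsilon
Counting nullable nonterminals: 2
Total nullable = 2

2


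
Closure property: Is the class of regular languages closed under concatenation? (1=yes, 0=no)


Regular languages are closed under all standard operations:
- Union: Yes (product construction)
- Intersection: Yes (product construction)
- Complement: Yes (swap accept/reject)
- Concatenation: Yes (NFA construction)
Operation: concatenation -> Closed

1


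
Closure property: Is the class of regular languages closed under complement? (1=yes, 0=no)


Regular languages are closed under all standard operations:
- Union: Yes (product construction)
- Intersection: Yes (product construction)
- Complement: Yes (swap accept/reject)
- Concatenation: Yes (NFA construction)
Operation: complement -> Closed

1


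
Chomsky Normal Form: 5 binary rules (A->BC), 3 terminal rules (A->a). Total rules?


CNF allows two rule forms:
  A -> BC (binary): 5 rules
  A -> a (terminal): 3 rules
Total = 5 + 3 = 8

8


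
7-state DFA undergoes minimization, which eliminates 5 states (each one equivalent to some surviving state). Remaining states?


Original DFA: 7 states
Redundant states removed: 5
Minimized states = original - removed
= 7 - 5
= 2

2


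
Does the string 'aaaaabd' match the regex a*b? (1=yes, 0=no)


Pattern: a*b
String: 'aaaaabd'
Pattern requires: zero or more 'a's followed by exactly one 'b'
Found 5 leading 'a's
Remaining: 'bd'
Remaining is not 'b' -> no match
Result: 0

0


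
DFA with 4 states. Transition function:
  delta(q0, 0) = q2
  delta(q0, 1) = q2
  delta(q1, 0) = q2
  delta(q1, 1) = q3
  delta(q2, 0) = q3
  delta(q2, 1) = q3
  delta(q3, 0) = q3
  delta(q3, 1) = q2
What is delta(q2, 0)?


Looking up transition function:
delta(q2, 0) in the table
Row: q2, Column: 0
Result: q3

q3


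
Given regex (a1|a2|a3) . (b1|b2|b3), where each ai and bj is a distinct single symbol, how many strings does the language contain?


First group: 3 alternatives
Second group: 3 alternatives
Concatenation: each choice from group 1 pairs with each from group 2
Total = 3 x 3 = 9

9


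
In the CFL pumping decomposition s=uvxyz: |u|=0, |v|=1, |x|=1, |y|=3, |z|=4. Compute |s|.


|s| = |u| + |v| + |x| + |y| + |z|
= 0 + 1 + 1 + 3 + 4
= 1 + 1 + 7
= 2 + 7
= 9

9


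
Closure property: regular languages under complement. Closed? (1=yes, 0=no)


Regular languages are closed under:
- Union (DFA product construction)
- Intersection (DFA product construction)
- Complement (swap accept/reject states)
- Concatenation (NFA construction)
- Kleene star (NFA construction)
complement is in this list
Therefore: closed

1


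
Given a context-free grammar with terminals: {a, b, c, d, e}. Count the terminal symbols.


Terminal symbols: a, b, c, d, e
Counting each: a (#1), b (#2), c (#3), d (#4), e (#5)
Total = 5

5


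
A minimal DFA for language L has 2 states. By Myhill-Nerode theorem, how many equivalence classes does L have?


Myhill-Nerode theorem:
Number of equivalence classes = number of states in minimal DFA
Minimal DFA states = 2
Therefore equivalence classes = 2

2


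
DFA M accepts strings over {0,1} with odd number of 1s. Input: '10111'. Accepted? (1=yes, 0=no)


DFA has 2 states: q_even (start, accept=no) and q_odd
Processing string '10111' character by character:
  Position 0: read '1', 1-count=1 -> q_odd
  Position 1: read '0', 1-count=1 -> q_odd (no change)
  Position 2: read '1', 1-count=2 -> q_even
  Position 3: read '1', 1-count=3 -> q_odd
  Position 4: read '1', 1-count=4 -> q_even
Final state: q_even, total 1s = 4 (even); the DFA requires an odd count -> reject

0


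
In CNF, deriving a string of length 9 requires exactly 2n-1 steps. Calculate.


Chomsky Normal Form derivation:
String length n = 9
Each step either:
  - Splits a nonterminal into two (n-1 such steps)
  - Converts a nonterminal to terminal (n such steps)
Total = (n-1) + n = 2n - 1
= 2(9) - 1
= 18 - 1
= 17

17


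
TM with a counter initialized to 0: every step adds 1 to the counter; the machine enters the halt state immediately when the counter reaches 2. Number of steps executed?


Counter starts at 0. Counting sequence:
  Step 1: counter = 1
  Step 2: counter = 2
Counter reached 2 -> halt
Total steps = 2

2


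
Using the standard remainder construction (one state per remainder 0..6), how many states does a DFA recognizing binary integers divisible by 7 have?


Divisibility by 7 is tracked via the remainder mod 7: 0, 1, ..., 6
The construction assigns one state to each remainder
Number of remainders = 7

7


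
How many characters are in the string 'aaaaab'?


String: 'aaaaab'
Counting characters:
  'a' appears 5 time(s)
  'b' appears 1 time(s)
Total length = 5 + 1 = 6

6


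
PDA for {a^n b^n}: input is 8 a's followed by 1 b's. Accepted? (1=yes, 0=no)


Language requires equal numbers of a's and b's
PDA pushes for each 'a', pops for each 'b'
Number of a's = 8
Number of b's = 1
8 != 1 -> Reject

0


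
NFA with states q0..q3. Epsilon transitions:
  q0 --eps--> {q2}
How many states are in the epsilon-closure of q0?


Starting from q0
Initialize closure = {q0}
Follow epsilon from q0 -> add q2
Final closure: {q0, q2}
Size = 2

2


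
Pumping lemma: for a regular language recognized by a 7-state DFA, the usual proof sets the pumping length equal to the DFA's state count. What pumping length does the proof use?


Pumping lemma for regular languages (standard proof):
Take p = |Q|, the number of DFA states.
Any string of length >= |Q| passes through |Q|+1 states while reading its first |Q| symbols,
so by pigeonhole some state repeats, giving the loop that can be pumped.
Here |Q| = 7
Therefore the proof uses p = 7

7


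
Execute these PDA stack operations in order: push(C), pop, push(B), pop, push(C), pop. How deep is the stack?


Tracing stack operations:
  push(C) -> stack = [C], depth=1
  pop -> removed C, stack = [], depth=0
  push(B) -> stack = [B], depth=1
  pop -> removed B, stack = [], depth=0
  push(C) -> stack = [C], depth=1
  pop -> removed C, stack = [], depth=0
Final depth = 0

0


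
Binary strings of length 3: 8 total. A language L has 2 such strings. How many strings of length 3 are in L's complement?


Alphabet: {0,1}
String length: 3
Total strings of length 3 = 2^3 = 8
Strings in L = 2
Complement = total - |L|
= 8 - 2
= 6

6


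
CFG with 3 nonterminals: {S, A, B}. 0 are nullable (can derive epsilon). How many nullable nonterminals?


Nonterminals: {S, A, B}
A nonterminal is nullable if it can derive epsilon
Counting nullable nonterminals: 0
Total nullable = 0

0


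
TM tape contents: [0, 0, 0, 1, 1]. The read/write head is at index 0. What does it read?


Tape: [0, 0, 0, 1, 1]
Positions: 0 1 2 3 4
Values:    0 0 0 1 1
Head at position 0
tape[0] = 0

0


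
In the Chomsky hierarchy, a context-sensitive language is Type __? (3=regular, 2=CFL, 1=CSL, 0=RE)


Chomsky hierarchy levels:
  Type 3: Regular (DFA/NFA/regex)
  Type 2: Context-free (PDA)
  Type 1: Context-sensitive
  Type 0: Recursively enumerable (TM)
'context-sensitive' corresponds to Type 1

1


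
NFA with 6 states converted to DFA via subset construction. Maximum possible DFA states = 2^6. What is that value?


NFA has 6 states
Subset construction: each DFA state = subset of NFA states
Maximum subsets = 2^6
2^6 = 64

64


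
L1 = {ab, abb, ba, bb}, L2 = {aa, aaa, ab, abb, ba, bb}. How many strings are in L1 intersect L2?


L1 = {ab, abb, ba, bb}
L2 = {aa, aaa, ab, abb, ba, bb}
Checking each string in L1 against L2:
  'ab': in L2? Yes
  'abb': in L2? Yes
  'ba': in L2? Yes
  'bb': in L2? Yes
Intersection = {ab, abb, ba, bb}
|L1 ∩ L2| = 4

4


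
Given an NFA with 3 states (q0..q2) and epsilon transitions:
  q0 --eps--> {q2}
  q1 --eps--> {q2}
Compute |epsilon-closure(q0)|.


Starting from q0
Initialize closure = {q0}
Follow epsilon from q0 -> add q2
Final closure: {q0, q2}
Size = 2

2


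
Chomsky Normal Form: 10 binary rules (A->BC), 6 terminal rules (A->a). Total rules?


CNF allows two rule forms:
  A -> BC (binary): 10 rules
  A -> a (terminal): 6 rules
Total = 10 + 6 = 16

16


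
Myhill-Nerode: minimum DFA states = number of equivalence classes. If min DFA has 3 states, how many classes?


Myhill-Nerode theorem:
Number of equivalence classes = number of states in minimal DFA
Minimal DFA states = 3
Therefore equivalence classes = 3

3


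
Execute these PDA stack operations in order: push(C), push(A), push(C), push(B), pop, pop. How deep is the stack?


Tracing stack operations:
  push(C) -> stack = [C], depth=1
  push(A) -> stack = [C,A], depth=2
  push(C) -> stack = [C,A,C], depth=3
  push(B) -> stack = [C,A,C,B], depth=4
  pop -> removed B, stack = [C,A,C], depth=3
  pop -> removed C, stack = [C,A], depth=2
Final depth = 2

2


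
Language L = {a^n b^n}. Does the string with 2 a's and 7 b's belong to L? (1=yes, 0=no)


Language requires equal numbers of a's and b's
PDA pushes for each 'a', pops for each 'b'
Number of a's = 2
Number of b's = 7
2 != 7 -> Reject

0


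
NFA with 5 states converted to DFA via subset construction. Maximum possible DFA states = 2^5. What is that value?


NFA has 5 states
Subset construction: each DFA state = subset of NFA states
Maximum subsets = 2^5
2^5 = 32

32


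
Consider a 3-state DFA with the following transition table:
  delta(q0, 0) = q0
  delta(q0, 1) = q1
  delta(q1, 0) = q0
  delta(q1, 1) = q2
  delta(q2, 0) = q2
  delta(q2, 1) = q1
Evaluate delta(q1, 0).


Looking up transition function:
delta(q1, 0) in the table
Row: q1, Column: 0
Result: q0

q0


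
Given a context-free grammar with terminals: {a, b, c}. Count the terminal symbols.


Terminal symbols: a, b, c
Counting each: a (#1), b (#2), c (#3)
Total = 3

3


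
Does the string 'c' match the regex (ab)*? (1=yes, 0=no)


Pattern: (ab)*
String: 'c'
Pattern requires: zero or more repetitions of 'ab'
Length 1 is odd -> cannot be (ab)* -> no match
Result: 0

0


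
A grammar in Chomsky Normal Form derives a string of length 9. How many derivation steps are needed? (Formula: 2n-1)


Chomsky Normal Form derivation:
String length n = 9
Each step either:
  - Splits a nonterminal into two (n-1 such steps)
  - Converts a nonterminal to terminal (n such steps)
Total = (n-1) + n = 2n - 1
= 2(9) - 1
= 18 - 1
= 17

17


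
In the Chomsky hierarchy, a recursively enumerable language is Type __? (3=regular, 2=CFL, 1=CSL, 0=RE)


Chomsky hierarchy levels:
  Type 3: Regular (DFA/NFA/regex)
  Type 2: Context-free (PDA)
  Type 1: Context-sensitive
  Type 0: Recursively enumerable (TM)
'recursively enumerable' corresponds to Type 0

0


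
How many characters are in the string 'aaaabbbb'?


String: 'aaaabbbb'
Counting characters:
  'a' appears 4 time(s)
  'b' appears 4 time(s)
Total length = 4 + 4 = 8

8


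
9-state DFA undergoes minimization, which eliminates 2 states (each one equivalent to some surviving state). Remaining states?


Original DFA: 9 states
Redundant states removed: 2
Minimized states = original - removed
= 9 - 2
= 7

7


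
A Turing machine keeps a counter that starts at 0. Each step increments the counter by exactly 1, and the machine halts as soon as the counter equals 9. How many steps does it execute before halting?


Counter starts at 0. Counting sequence:
  Step 1: counter = 1
  Step 2: counter = 2
  Step 3: counter = 3
  Step 4: counter = 4
  Step 5: counter = 5
  Step 6: counter = 6
  ...
  Step 9: counter = 9
Counter reached 9 -> halt
Total steps = 9

9


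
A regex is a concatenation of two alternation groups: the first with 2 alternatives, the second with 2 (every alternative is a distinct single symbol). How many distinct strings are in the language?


First group: 2 alternatives
Second group: 2 alternatives
Concatenation: each choice from group 1 pairs with each from group 2
Total = 2 x 2 = 4

4


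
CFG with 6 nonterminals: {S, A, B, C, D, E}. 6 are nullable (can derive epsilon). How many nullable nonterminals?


Nonterminals: {S, A, B, C, D, E}
A nonterminal is nullable if it can derive epsilon
Counting nullable nonterminals: 6
Total nullable = 6

6


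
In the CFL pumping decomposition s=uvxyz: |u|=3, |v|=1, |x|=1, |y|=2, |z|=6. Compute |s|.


|s| = |u| + |v| + |x| + |y| + |z|
= 3 + 1 + 1 + 2 + 6
= 4 + 1 + 8
= 5 + 8
= 13

13


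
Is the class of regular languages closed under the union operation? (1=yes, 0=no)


Regular languages are closed under:
- Union (DFA product construction)
- Intersection (DFA product construction)
- Complement (swap accept/reject states)
- Concatenation (NFA construction)
- Kleene star (NFA construction)
union is in this list
Therefore: closed

1


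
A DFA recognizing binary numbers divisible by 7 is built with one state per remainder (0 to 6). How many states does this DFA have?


Divisibility by 7 is tracked via the remainder mod 7: 0, 1, ..., 6
The construction assigns one state to each remainder
Number of remainders = 7

7


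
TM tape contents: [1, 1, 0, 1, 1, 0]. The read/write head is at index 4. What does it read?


Tape: [1, 1, 0, 1, 1, 0]
Positions: 0 1 2 3 4 5
Values:    1 1 0 1 1 0
Head at position 4
tape[4] = 1

1


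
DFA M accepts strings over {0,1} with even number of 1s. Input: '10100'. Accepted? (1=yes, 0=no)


DFA has 2 states: q_even (start, accept=yes) and q_odd
Processing string '10100' character by character:
  Position 0: read '1', 1-count=1 -> q_odd
  Position 1: read '0', 1-count=1 -> q_odd (no change)
  Position 2: read '1', 1-count=2 -> q_even
  Position 3: read '0', 1-count=2 -> q_even (no change)
  Position 4: read '0', 1-count=2 -> q_even (no change)
Final state: q_even, total 1s = 2 (even); the DFA requires an even count -> accept

1


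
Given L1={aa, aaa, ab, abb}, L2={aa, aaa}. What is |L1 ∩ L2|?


L1 = {aa, aaa, ab, abb}
L2 = {aa, aaa}
Checking each string in L1 against L2:
  'aa': in L2? Yes
  'aaa': in L2? Yes
  'ab': in L2? No
  'abb': in L2? No
Intersection = {aa, aaa}
|L1 ∩ L2| = 2

2


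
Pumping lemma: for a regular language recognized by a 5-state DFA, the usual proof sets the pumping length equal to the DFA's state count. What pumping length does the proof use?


Pumping lemma for regular languages (standard proof):
Take p = |Q|, the number of DFA states.
Any string of length >= |Q| passes through |Q|+1 states while reading its first |Q| symbols,
so by pigeonhole some state repeats, giving the loop that can be pumped.
Here |Q| = 5
Therefore the proof uses p = 5

5


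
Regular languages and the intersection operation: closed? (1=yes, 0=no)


Regular languages are closed under all standard operations:
- Union: Yes (product construction)
- Intersection: Yes (product construction)
- Complement: Yes (swap accept/reject)
- Concatenation: Yes (NFA construction)
Operation: intersection -> Closed

1


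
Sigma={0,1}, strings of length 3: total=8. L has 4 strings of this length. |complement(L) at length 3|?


Alphabet: {0,1}
String length: 3
Total strings of length 3 = 2^3 = 8
Strings in L = 4
Complement = total - |L|
= 8 - 4
= 4

4


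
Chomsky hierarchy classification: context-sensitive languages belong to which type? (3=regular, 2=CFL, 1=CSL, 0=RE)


Chomsky hierarchy levels:
  Type 3: Regular (DFA/NFA/regex)
  Type 2: Context-free (PDA)
  Type 1: Context-sensitive
  Type 0: Recursively enumerable (TM)
'context-sensitive' corresponds to Type 1

1


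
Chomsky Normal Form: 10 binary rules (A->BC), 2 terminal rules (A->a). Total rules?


CNF allows two rule forms:
  A -> BC (binary): 10 rules
  A -> a (terminal): 2 rules
Total = 10 + 2 = 12

12


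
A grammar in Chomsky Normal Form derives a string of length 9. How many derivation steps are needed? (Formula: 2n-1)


Chomsky Normal Form derivation:
String length n = 9
Each step either:
  - Splits a nonterminal into two (n-1 such steps)
  - Converts a nonterminal to terminal (n such steps)
Total = (n-1) + n = 2n - 1
= 2(9) - 1
= 18 - 1
= 17

17


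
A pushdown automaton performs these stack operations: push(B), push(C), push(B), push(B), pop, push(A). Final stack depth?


Tracing stack operations:
  push(B) -> stack = [B], depth=1
  push(C) -> stack = [B,C], depth=2
  push(B) -> stack = [B,C,B], depth=3
  push(B) -> stack = [B,C,B,B], depth=4
  pop -> removed B, stack = [B,C,B], depth=3
  push(A) -> stack = [B,C,B,A], depth=4
Final depth = 4

4


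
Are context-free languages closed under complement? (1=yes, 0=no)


CFL closure properties:
  Closed under: union, concatenation, Kleene star
  NOT closed under: intersection, complement
Operation 'complement' is in not-closed list -> No (not closed)

0


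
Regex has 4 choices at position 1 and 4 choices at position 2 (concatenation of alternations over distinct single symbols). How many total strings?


First group: 4 alternatives
Second group: 4 alternatives
Concatenation: each choice from group 1 pairs with each from group 2
Total = 4 x 4 = 16

16


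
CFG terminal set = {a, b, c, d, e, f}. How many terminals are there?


Terminal symbols: a, b, c, d, e, f
Counting each: a (#1), b (#2), c (#3), d (#4), e (#5), f (#6)
Total = 6

6


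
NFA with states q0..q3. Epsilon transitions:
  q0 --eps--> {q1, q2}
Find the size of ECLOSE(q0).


Starting from q0
Initialize closure = {q0}
Follow epsilon from q0 -> add q1
Follow epsilon from q0 -> add q2
Final closure: {q0, q1, q2}
Size = 3

3


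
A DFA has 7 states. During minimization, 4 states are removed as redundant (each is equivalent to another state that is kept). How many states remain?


Original DFA: 7 states
Redundant states removed: 4
Minimized states = original - removed
= 7 - 4
= 3

3


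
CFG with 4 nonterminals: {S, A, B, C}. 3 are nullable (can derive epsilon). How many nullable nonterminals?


Nonterminals: {S, A, B, C}
A nonterminal is nullable if it can derive epsilon
Counting nullable nonterminals: 3
Total nullable = 3

3


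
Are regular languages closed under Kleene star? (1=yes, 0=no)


Regular languages are closed under:
- Union (DFA product construction)
- Intersection (DFA product construction)
- Complement (swap accept/reject states)
- Concatenation (NFA construction)
- Kleene star (NFA construction)
Kleene star is in this list
Therefore: closed

1


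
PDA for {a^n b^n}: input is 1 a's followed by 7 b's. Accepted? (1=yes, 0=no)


Language requires equal numbers of a's and b's
PDA pushes for each 'a', pops for each 'b'
Number of a's = 1
Number of b's = 7
1 != 7 -> Reject

0


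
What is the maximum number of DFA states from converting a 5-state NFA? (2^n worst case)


NFA has 5 states
Subset construction: each DFA state = subset of NFA states
Maximum subsets = 2^5
2^5 = 32

32


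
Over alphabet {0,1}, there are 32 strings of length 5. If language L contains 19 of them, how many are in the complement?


Alphabet: {0,1}
String length: 5
Total strings of length 5 = 2^5 = 32
Strings in L = 19
Complement = total - |L|
= 32 - 19
= 13

13


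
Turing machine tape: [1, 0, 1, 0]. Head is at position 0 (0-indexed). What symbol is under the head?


Tape: [1, 0, 1, 0]
Positions: 0 1 2 3
Values:    1 0 1 0
Head at position 0
tape[0] = 1

1


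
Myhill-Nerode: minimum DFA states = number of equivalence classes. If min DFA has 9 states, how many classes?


Myhill-Nerode theorem:
Number of equivalence classes = number of states in minimal DFA
Minimal DFA states = 9
Therefore equivalence classes = 9

9


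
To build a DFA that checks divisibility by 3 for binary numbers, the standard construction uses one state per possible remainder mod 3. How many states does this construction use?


Divisibility by 3 is tracked via the remainder mod 3: 0, 1, ..., 2
The construction assigns one state to each remainder
Number of remainders = 3

3


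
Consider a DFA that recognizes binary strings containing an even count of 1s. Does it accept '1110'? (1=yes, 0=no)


DFA has 2 states: q_even (start, accept=yes) and q_odd
Processing string '1110' character by character:
  Position 0: read '1', 1-count=1 -> q_odd
  Position 1: read '1', 1-count=2 -> q_even
  Position 2: read '1', 1-count=3 -> q_odd
  Position 3: read '0', 1-count=3 -> q_odd (no change)
Final state: q_odd, total 1s = 3 (odd); the DFA requires an even count -> reject

0


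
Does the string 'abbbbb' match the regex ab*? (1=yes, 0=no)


Pattern: ab*
String: 'abbbbb'
Pattern requires: exactly one 'a' followed by zero or more 'b's
First char is 'a' -> OK
Rest 'bbbbb': all b's? Yes
Result: 1

1


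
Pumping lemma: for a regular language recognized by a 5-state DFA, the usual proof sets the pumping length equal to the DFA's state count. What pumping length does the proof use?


Pumping lemma for regular languages (standard proof):
Take p = |Q|, the number of DFA states.
Any string of length >= |Q| passes through |Q|+1 states while reading its first |Q| symbols,
so by pigeonhole some state repeats, giving the loop that can be pumped.
Here |Q| = 5
Therefore the proof uses p = 5

5


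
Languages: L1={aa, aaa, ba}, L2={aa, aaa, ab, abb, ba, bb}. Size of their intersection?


L1 = {aa, aaa, ba}
L2 = {aa, aaa, ab, abb, ba, bb}
Checking each string in L1 against L2:
  'aa': in L2? Yes
  'aaa': in L2? Yes
  'ba': in L2? Yes
Intersection = {aa, aaa, ba}
|L1 ∩ L2| = 3

3


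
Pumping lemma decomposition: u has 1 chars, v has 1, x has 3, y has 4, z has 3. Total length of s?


|s| = |u| + |v| + |x| + |y| + |z|
= 1 + 1 + 3 + 4 + 3
= 2 + 3 + 7
= 5 + 7
= 12

12


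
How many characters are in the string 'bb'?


String: 'bb'
Counting characters:
  'b' appears 2 time(s)
Total length = 0 + 2 = 2

2


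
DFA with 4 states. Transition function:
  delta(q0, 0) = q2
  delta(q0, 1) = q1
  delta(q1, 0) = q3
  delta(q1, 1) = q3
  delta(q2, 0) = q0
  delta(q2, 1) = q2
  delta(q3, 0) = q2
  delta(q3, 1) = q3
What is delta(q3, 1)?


Looking up transition function:
delta(q3, 1) in the table
Row: q3, Column: 1
Result: q3

q3


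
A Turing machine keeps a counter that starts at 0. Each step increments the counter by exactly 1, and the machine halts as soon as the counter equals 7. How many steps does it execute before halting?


Counter starts at 0. Counting sequence:
  Step 1: counter = 1
  Step 2: counter = 2
  Step 3: counter = 3
  Step 4: counter = 4
  Step 5: counter = 5
  Step 6: counter = 6
  Step 7: counter = 7
Counter reached 7 -> halt
Total steps = 7

7


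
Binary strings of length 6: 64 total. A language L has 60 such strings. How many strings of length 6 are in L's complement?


Alphabet: {0,1}
String length: 6
Total strings of length 6 = 2^6 = 64
Strings in L = 60
Complement = total - |L|
= 64 - 60
= 4

4


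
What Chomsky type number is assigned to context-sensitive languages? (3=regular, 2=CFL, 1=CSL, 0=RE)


Chomsky hierarchy levels:
  Type 3: Regular (DFA/NFA/regex)
  Type 2: Context-free (PDA)
  Type 1: Context-sensitive
  Type 0: Recursively enumerable (TM)
'context-sensitive' corresponds to Type 1

1


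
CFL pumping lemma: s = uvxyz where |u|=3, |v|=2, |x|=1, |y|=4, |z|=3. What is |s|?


|s| = |u| + |v| + |x| + |y| + |z|
= 3 + 2 + 1 + 4 + 3
= 5 + 1 + 7
= 6 + 7
= 13

13


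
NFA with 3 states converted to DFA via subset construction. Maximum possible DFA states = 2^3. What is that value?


NFA has 3 states
Subset construction: each DFA state = subset of NFA states
Maximum subsets = 2^3
2^3 = 8

8


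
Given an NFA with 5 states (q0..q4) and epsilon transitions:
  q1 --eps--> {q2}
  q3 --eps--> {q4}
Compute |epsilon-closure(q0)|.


Starting from q0
Initialize closure = {q0}
q0 has no outgoing epsilon transitions -> nothing to add
Final closure: {q0}
Size = 1

1


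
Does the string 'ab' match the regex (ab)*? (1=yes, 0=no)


Pattern: (ab)*
String: 'ab'
Pattern requires: zero or more repetitions of 'ab'
Pairs: ['ab']
All pairs are 'ab'? Yes
Result: 1

1


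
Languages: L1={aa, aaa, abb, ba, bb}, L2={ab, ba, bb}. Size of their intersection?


L1 = {aa, aaa, abb, ba, bb}
L2 = {ab, ba, bb}
Checking each string in L1 against L2:
  'aa': in L2? No
  'aaa': in L2? No
  'abb': in L2? No
  'ba': in L2? Yes
  'bb': in L2? Yes
Intersection = {ba, bb}
|L1 ∩ L2| = 2

2


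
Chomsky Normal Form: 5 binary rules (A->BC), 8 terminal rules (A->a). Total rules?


CNF allows two rule forms:
  A -> BC (binary): 5 rules
  A -> a (terminal): 8 rules
Total = 5 + 8 = 13

13


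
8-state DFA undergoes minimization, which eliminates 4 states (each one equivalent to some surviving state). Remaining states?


Original DFA: 8 states
Redundant states removed: 4
Minimized states = original - removed
= 8 - 4
= 4

4


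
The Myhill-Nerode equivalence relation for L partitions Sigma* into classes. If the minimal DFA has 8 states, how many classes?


Myhill-Nerode theorem:
Number of equivalence classes = number of states in minimal DFA
Minimal DFA states = 8
Therefore equivalence classes = 8

8


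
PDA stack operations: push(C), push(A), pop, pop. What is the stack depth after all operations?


Tracing stack operations:
  push(C) -> stack = [C], depth=1
  push(A) -> stack = [C,A], depth=2
  pop -> removed A, stack = [C], depth=1
  pop -> removed C, stack = [], depth=0
Final depth = 0

0


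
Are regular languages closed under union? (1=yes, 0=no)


Regular languages are closed under all standard operations:
- Union: Yes (product construction)
- Intersection: Yes (product construction)
- Complement: Yes (swap accept/reject)
- Concatenation: Yes (NFA construction)
Operation: union -> Closed

1


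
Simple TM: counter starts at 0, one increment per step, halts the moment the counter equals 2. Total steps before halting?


Counter starts at 0. Counting sequence:
  Step 1: counter = 1
  Step 2: counter = 2
Counter reached 2 -> halt
Total steps = 2

2


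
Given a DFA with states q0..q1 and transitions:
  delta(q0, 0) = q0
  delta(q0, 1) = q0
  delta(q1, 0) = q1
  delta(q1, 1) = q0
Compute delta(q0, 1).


Looking up transition function:
delta(q0, 1) in the table
Row: q0, Column: 1
Result: q0

q0


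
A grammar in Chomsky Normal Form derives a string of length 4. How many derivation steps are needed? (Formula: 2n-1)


Chomsky Normal Form derivation:
String length n = 4
Each step either:
  - Splits a nonterminal into two (n-1 such steps)
  - Converts a nonterminal to terminal (n such steps)
Total = (n-1) + n = 2n - 1
= 2(4) - 1
= 8 - 1
= 7

7


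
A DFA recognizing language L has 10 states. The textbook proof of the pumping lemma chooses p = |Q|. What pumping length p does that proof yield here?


Pumping lemma for regular languages (standard proof):
Take p = |Q|, the number of DFA states.
Any string of length >= |Q| passes through |Q|+1 states while reading its first |Q| symbols,
so by pigeonhole some state repeats, giving the loop that can be pumped.
Here |Q| = 10
Therefore the proof uses p = 10

10


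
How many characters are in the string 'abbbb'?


String: 'abbbb'
Counting characters:
  'a' appears 1 time(s)
  'b' appears 4 time(s)
Total length = 1 + 4 = 5

5


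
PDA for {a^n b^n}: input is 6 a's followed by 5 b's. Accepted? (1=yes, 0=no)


Language requires equal numbers of a's and b's
PDA pushes for each 'a', pops for each 'b'
Number of a's = 6
Number of b's = 5
6 != 5 -> Reject

0


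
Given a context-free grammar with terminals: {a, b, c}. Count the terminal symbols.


Terminal symbols: a, b, c
Counting each: a (#1), b (#2), c (#3)
Total = 3

3


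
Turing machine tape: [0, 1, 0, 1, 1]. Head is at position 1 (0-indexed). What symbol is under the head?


Tape: [0, 1, 0, 1, 1]
Positions: 0 1 2 3 4
Values:    0 1 0 1 1
Head at position 1
tape[1] = 1

1


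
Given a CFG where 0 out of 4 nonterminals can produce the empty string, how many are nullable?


Nonterminals: {S, A, B, C}
A nonterminal is nullable if it can derive epsilon
Counting nullable nonterminals: 0
Total nullable = 0

0


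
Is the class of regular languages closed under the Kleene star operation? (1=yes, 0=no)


Regular languages are closed under:
- Union (DFA product construction)
- Intersection (DFA product construction)
- Complement (swap accept/reject states)
- Concatenation (NFA construction)
- Kleene star (NFA construction)
Kleene star is in this list
Therefore: closed

1


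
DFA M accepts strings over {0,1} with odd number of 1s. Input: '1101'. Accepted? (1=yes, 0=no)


DFA has 2 states: q_even (start, accept=no) and q_odd
Processing string '1101' character by character:
  Position 0: read '1', 1-count=1 -> q_odd
  Position 1: read '1', 1-count=2 -> q_even
  Position 2: read '0', 1-count=2 -> q_even (no change)
  Position 3: read '1', 1-count=3 -> q_odd
Final state: q_odd, total 1s = 3 (odd); the DFA requires an odd count -> accept

1


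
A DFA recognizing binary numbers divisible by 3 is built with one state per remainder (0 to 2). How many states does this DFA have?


Divisibility by 3 is tracked via the remainder mod 3: 0, 1, ..., 2
The construction assigns one state to each remainder
Number of remainders = 3

3


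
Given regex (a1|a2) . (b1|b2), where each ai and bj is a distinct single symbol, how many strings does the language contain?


First group: 2 alternatives
Second group: 2 alternatives
Concatenation: each choice from group 1 pairs with each from group 2
Total = 2 x 2 = 4

4


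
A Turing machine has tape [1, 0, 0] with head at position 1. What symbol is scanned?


Tape: [1, 0, 0]
Positions: 0 1 2
Values:    1 0 0
Head at position 1
tape[1] = 0

0


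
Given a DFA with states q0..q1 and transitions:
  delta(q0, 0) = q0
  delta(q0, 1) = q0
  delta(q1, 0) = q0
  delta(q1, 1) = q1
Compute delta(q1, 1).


Looking up transition function:
delta(q1, 1) in the table
Row: q1, Column: 1
Result: q1

q1


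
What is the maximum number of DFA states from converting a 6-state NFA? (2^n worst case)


NFA has 6 states
Subset construction: each DFA state = subset of NFA states
Maximum subsets = 2^6
2^6 = 64

64


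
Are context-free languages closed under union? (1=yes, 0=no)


CFL closure properties:
  Closed under: union, concatenation, Kleene star
  NOT closed under: intersection, complement
Operation 'union' is in closed list -> Yes (closed)

1


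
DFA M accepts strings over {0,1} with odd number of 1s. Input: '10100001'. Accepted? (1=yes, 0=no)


DFA has 2 states: q_even (start, accept=no) and q_odd
Processing string '10100001' character by character:
  Position 0: read '1', 1-count=1 -> q_odd
  Position 1: read '0', 1-count=1 -> q_odd (no change)
  Position 2: read '1', 1-count=2 -> q_even
  Position 3: read '0', 1-count=2 -> q_even (no change)
  Position 4: read '0', 1-count=2 -> q_even (no change)
  Position 5: read '0', 1-count=2 -> q_even (no change)
  Position 6: read '0', 1-count=2 -> q_even (no change)
  Position 7: read '1', 1-count=3 -> q_odd
Final state: q_odd, total 1s = 3 (odd); the DFA requires an odd count -> accept

1


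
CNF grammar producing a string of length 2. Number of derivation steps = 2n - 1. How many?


Chomsky Normal Form derivation:
String length n = 2
Each step either:
  - Splits a nonterminal into two (n-1 such steps)
  - Converts a nonterminal to terminal (n such steps)
Total = (n-1) + n = 2n - 1
= 2(2) - 1
= 4 - 1
= 3

3


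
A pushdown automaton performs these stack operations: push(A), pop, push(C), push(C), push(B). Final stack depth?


Tracing stack operations:
  push(A) -> stack = [A], depth=1
  pop -> removed A, stack = [], depth=0
  push(C) -> stack = [C], depth=1
  push(C) -> stack = [C,C], depth=2
  push(B) -> stack = [C,C,B], depth=3
Final depth = 3

3


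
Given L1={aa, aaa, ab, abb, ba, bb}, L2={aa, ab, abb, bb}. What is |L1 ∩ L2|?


L1 = {aa, aaa, ab, abb, ba, bb}
L2 = {aa, ab, abb, bb}
Checking each string in L1 against L2:
  'aa': in L2? Yes
  'aaa': in L2? No
  'ab': in L2? Yes
  'abb': in L2? Yes
  'ba': in L2? No
  'bb': in L2? Yes
Intersection = {aa, ab, abb, bb}
|L1 ∩ L2| = 4

4


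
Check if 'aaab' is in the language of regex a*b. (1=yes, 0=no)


Pattern: a*b
String: 'aaab'
Pattern requires: zero or more 'a's followed by exactly one 'b'
Found 3 leading 'a's
Remaining: 'b'
Remaining is exactly 'b' -> match
Result: 1

1


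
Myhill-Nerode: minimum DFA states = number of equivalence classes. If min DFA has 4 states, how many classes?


Myhill-Nerode theorem:
Number of equivalence classes = number of states in minimal DFA
Minimal DFA states = 4
Therefore equivalence classes = 4

4


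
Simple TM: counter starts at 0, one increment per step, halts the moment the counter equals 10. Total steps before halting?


Counter starts at 0. Counting sequence:
  Step 1: counter = 1
  Step 2: counter = 2
  Step 3: counter = 3
  Step 4: counter = 4
  Step 5: counter = 5
  Step 6: counter = 6
  ...
  Step 10: counter = 10
Counter reached 10 -> halt
Total steps = 10

10


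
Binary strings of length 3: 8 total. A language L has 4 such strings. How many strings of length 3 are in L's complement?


Alphabet: {0,1}
String length: 3
Total strings of length 3 = 2^3 = 8
Strings in L = 4
Complement = total - |L|
= 8 - 4
= 4

4


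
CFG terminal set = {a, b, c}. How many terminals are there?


Terminal symbols: a, b, c
Counting each: a (#1), b (#2), c (#3)
Total = 3

3


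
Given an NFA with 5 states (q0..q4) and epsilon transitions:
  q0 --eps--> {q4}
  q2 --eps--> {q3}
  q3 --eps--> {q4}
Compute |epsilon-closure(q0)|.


Starting from q0
Initialize closure = {q0}
Follow epsilon from q0 -> add q4
Final closure: {q0, q4}
Size = 2

2


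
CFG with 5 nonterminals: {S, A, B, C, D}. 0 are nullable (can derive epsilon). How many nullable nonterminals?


Nonterminals: {S, A, B, C, D}
A nonterminal is nullable if it can derive epsilon
Counting nullable nonterminals: 0
Total nullable = 0

0


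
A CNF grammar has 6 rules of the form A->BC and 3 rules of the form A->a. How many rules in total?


CNF allows two rule forms:
  A -> BC (binary): 6 rules
  A -> a (terminal): 3 rules
Total = 6 + 3 = 9

9


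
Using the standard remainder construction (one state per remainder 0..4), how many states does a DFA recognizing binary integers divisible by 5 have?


Divisibility by 5 is tracked via the remainder mod 5: 0, 1, ..., 4
The construction assigns one state to each remainder
Number of remainders = 5

5


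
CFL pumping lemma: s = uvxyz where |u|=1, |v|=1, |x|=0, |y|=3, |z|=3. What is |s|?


|s| = |u| + |v| + |x| + |y| + |z|
= 1 + 1 + 0 + 3 + 3
= 2 + 0 + 6
= 2 + 6
= 8

8


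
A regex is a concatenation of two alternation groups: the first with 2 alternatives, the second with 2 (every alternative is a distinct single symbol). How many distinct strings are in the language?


First group: 2 alternatives
Second group: 2 alternatives
Concatenation: each choice from group 1 pairs with each from group 2
Total = 2 x 2 = 4

4
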